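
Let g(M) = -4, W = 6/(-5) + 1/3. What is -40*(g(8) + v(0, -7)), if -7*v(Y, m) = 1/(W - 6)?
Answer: 114760/721 ≈ 159.17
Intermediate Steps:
W = -13/15 (W = 6*(-⅕) + 1*(⅓) = -6/5 + ⅓ = -13/15 ≈ -0.86667)
v(Y, m) = 15/721 (v(Y, m) = -1/(7*(-13/15 - 6)) = -1/(7*(-103/15)) = -⅐*(-15/103) = 15/721)
-40*(g(8) + v(0, -7)) = -40*(-4 + 15/721) = -40*(-2869/721) = 114760/721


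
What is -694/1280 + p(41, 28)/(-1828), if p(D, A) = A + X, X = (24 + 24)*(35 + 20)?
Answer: -585459/292480 ≈ -2.0017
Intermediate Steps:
X = 2640 (X = 48*55 = 2640)
p(D, A) = 2640 + A (p(D, A) = A + 2640 = 2640 + A)
-694/1280 + p(41, 28)/(-1828) = -694/1280 + (2640 + 28)/(-1828) = -694*1/1280 + 2668*(-1/1828) = -347/640 - 667/457 = -585459/292480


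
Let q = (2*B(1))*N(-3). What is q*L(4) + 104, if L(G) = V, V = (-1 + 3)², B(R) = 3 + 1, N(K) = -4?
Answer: -24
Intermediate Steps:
B(R) = 4
q = -32 (q = (2*4)*(-4) = 8*(-4) = -32)
V = 4 (V = 2² = 4)
L(G) = 4
q*L(4) + 104 = -32*4 + 104 = -128 + 104 = -24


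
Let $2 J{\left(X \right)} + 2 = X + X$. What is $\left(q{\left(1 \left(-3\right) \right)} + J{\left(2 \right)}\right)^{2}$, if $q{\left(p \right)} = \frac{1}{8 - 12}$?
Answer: $\frac{9}{16} \approx 0.5625$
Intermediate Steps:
$J{\left(X \right)} = -1 + X$ ($J{\left(X \right)} = -1 + \frac{X + X}{2} = -1 + \frac{2 X}{2} = -1 + X$)
$q{\left(p \right)} = - \frac{1}{4}$ ($q{\left(p \right)} = \frac{1}{-4} = - \frac{1}{4}$)
$\left(q{\left(1 \left(-3\right) \right)} + J{\left(2 \right)}\right)^{2} = \left(- \frac{1}{4} + \left(-1 + 2\right)\right)^{2} = \left(- \frac{1}{4} + 1\right)^{2} = \left(\frac{3}{4}\right)^{2} = \frac{9}{16}$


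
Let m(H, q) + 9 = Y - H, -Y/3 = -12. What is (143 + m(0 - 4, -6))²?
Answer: 30276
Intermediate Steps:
Y = 36 (Y = -3*(-12) = 36)
m(H, q) = 27 - H (m(H, q) = -9 + (36 - H) = 27 - H)
(143 + m(0 - 4, -6))² = (143 + (27 - (0 - 4)))² = (143 + (27 - 1*(-4)))² = (143 + (27 + 4))² = (143 + 31)² = 174² = 30276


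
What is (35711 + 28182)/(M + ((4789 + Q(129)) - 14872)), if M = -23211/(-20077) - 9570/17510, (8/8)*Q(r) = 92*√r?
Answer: -3177384567726015993/496009611976108499 - 86979188656256044*√129/1488028835928325497 ≈ -7.0698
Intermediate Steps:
Q(r) = 92*√r
M = 74148/121643 (M = -23211*(-1/20077) - 9570*1/17510 = 23211/20077 - 957/1751 = 74148/121643 ≈ 0.60955)
(35711 + 28182)/(M + ((4789 + Q(129)) - 14872)) = (35711 + 28182)/(74148/121643 + ((4789 + 92*√129) - 14872)) = 63893/(74148/121643 + (-10083 + 92*√129)) = 63893/(-1226452221/121643 + 92*√129)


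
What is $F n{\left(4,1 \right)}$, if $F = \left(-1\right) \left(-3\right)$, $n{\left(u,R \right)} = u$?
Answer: $12$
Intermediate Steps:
$F = 3$
$F n{\left(4,1 \right)} = 3 \cdot 4 = 12$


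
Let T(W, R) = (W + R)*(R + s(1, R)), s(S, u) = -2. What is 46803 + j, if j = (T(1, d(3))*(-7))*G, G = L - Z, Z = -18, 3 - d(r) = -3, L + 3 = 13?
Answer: 41315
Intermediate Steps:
L = 10 (L = -3 + 13 = 10)
d(r) = 6 (d(r) = 3 - 1*(-3) = 3 + 3 = 6)
T(W, R) = (-2 + R)*(R + W) (T(W, R) = (W + R)*(R - 2) = (R + W)*(-2 + R) = (-2 + R)*(R + W))
G = 28 (G = 10 - 1*(-18) = 10 + 18 = 28)
j = -5488 (j = ((6**2 - 2*6 - 2*1 + 6*1)*(-7))*28 = ((36 - 12 - 2 + 6)*(-7))*28 = (28*(-7))*28 = -196*28 = -5488)
46803 + j = 46803 - 5488 = 41315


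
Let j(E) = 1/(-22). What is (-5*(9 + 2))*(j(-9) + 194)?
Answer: -21335/2 ≈ -10668.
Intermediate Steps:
j(E) = -1/22
(-5*(9 + 2))*(j(-9) + 194) = (-5*(9 + 2))*(-1/22 + 194) = -5*11*(4267/22) = -55*4267/22 = -21335/2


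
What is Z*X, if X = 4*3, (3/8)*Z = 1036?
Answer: 33152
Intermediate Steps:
Z = 8288/3 (Z = (8/3)*1036 = 8288/3 ≈ 2762.7)
X = 12
Z*X = (8288/3)*12 = 33152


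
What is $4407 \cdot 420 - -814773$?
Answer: $2665713$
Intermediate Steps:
$4407 \cdot 420 - -814773 = 1850940 + 814773 = 2665713$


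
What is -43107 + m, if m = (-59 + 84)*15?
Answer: -42732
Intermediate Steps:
m = 375 (m = 25*15 = 375)
-43107 + m = -43107 + 375 = -42732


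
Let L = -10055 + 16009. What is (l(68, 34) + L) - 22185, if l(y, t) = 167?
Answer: -16064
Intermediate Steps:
L = 5954
(l(68, 34) + L) - 22185 = (167 + 5954) - 22185 = 6121 - 22185 = -16064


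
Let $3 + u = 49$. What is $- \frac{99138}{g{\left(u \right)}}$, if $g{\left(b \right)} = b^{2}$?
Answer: $- \frac{49569}{1058} \approx -46.852$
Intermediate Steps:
$u = 46$ ($u = -3 + 49 = 46$)
$- \frac{99138}{g{\left(u \right)}} = - \frac{99138}{46^{2}} = - \frac{99138}{2116} = \left(-99138\right) \frac{1}{2116} = - \frac{49569}{1058}$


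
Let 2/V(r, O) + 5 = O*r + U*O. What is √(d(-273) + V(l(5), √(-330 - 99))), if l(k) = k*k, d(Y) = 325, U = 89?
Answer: √(325 - 2/(5 - 114*I*√429)) ≈ 18.028 - 0.e-5*I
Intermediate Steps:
l(k) = k²
V(r, O) = 2/(-5 + 89*O + O*r) (V(r, O) = 2/(-5 + (O*r + 89*O)) = 2/(-5 + (89*O + O*r)) = 2/(-5 + 89*O + O*r))
√(d(-273) + V(l(5), √(-330 - 99))) = √(325 + 2/(-5 + 89*√(-330 - 99) + √(-330 - 99)*5²)) = √(325 + 2/(-5 + 89*√(-429) + √(-429)*25)) = √(325 + 2/(-5 + 89*(I*√429) + (I*√429)*25)) = √(325 + 2/(-5 + 89*I*√429 + 25*I*√429)) = √(325 + 2/(-5 + 114*I*√429))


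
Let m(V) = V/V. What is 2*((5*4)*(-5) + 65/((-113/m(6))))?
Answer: -22730/113 ≈ -201.15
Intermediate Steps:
m(V) = 1
2*((5*4)*(-5) + 65/((-113/m(6)))) = 2*((5*4)*(-5) + 65/((-113/1))) = 2*(20*(-5) + 65/((-113*1))) = 2*(-100 + 65/(-113)) = 2*(-100 + 65*(-1/113)) = 2*(-100 - 65/113) = 2*(-11365/113) = -22730/113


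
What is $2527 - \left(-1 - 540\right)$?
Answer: $3068$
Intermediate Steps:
$2527 - \left(-1 - 540\right) = 2527 - -541 = 2527 + 541 = 3068$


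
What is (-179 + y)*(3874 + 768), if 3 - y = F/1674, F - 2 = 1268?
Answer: -686769974/837 ≈ -8.2051e+5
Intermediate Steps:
F = 1270 (F = 2 + 1268 = 1270)
y = 1876/837 (y = 3 - 1270/1674 = 3 - 1*635/837 = 3 - 635/837 = 1876/837 ≈ 2.2413)
(-179 + y)*(3874 + 768) = (-179 + 1876/837)*(3874 + 768) = -147947/837*4642 = -686769974/837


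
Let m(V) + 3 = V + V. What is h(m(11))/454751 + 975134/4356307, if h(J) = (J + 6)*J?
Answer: 445512407459/1981034964557 ≈ 0.22489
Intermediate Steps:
m(V) = -3 + 2*V (m(V) = -3 + (V + V) = -3 + 2*V)
h(J) = J*(6 + J) (h(J) = (6 + J)*J = J*(6 + J))
h(m(11))/454751 + 975134/4356307 = ((-3 + 2*11)*(6 + (-3 + 2*11)))/454751 + 975134/4356307 = ((-3 + 22)*(6 + (-3 + 22)))*(1/454751) + 975134*(1/4356307) = (19*(6 + 19))*(1/454751) + 975134/4356307 = (19*25)*(1/454751) + 975134/4356307 = 475*(1/454751) + 975134/4356307 = 475/454751 + 975134/4356307 = 445512407459/1981034964557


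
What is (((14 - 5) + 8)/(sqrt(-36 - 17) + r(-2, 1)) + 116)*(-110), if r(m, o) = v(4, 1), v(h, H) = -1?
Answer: -343585/27 + 935*I*sqrt(53)/27 ≈ -12725.0 + 252.11*I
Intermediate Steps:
r(m, o) = -1
(((14 - 5) + 8)/(sqrt(-36 - 17) + r(-2, 1)) + 116)*(-110) = (((14 - 5) + 8)/(sqrt(-36 - 17) - 1) + 116)*(-110) = ((9 + 8)/(sqrt(-53) - 1) + 116)*(-110) = (17/(I*sqrt(53) - 1) + 116)*(-110) = (17/(-1 + I*sqrt(53)) + 116)*(-110) = (116 + 17/(-1 + I*sqrt(53)))*(-110) = -12760 - 1870/(-1 + I*sqrt(53))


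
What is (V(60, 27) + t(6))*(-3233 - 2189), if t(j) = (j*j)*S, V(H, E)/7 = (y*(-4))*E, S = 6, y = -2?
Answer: -9369216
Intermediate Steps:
V(H, E) = 56*E (V(H, E) = 7*((-2*(-4))*E) = 7*(8*E) = 56*E)
t(j) = 6*j² (t(j) = (j*j)*6 = j²*6 = 6*j²)
(V(60, 27) + t(6))*(-3233 - 2189) = (56*27 + 6*6²)*(-3233 - 2189) = (1512 + 6*36)*(-5422) = (1512 + 216)*(-5422) = 1728*(-5422) = -9369216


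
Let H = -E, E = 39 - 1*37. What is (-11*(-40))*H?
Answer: -880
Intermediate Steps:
E = 2 (E = 39 - 37 = 2)
H = -2 (H = -1*2 = -2)
(-11*(-40))*H = -11*(-40)*(-2) = 440*(-2) = -880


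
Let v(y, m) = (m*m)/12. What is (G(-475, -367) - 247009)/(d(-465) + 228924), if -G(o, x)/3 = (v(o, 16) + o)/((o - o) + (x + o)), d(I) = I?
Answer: -207982939/192362478 ≈ -1.0812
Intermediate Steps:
v(y, m) = m**2/12 (v(y, m) = m**2*(1/12) = m**2/12)
G(o, x) = -3*(64/3 + o)/(o + x) (G(o, x) = -3*((1/12)*16**2 + o)/((o - o) + (x + o)) = -3*((1/12)*256 + o)/(0 + (o + x)) = -3*(64/3 + o)/(o + x))
(G(-475, -367) - 247009)/(d(-465) + 228924) = ((-64 - 3*(-475))/(-475 - 367) - 247009)/(-465 + 228924) = ((-64 + 1425)/(-842) - 247009)/228459 = (-1/842*1361 - 247009)*(1/228459) = (-1361/842 - 247009)*(1/228459) = -207982939/842*1/228459 = -207982939/192362478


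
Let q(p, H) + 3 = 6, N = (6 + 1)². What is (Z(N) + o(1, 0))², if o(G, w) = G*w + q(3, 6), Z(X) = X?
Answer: 2704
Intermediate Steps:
N = 49 (N = 7² = 49)
q(p, H) = 3 (q(p, H) = -3 + 6 = 3)
o(G, w) = 3 + G*w (o(G, w) = G*w + 3 = 3 + G*w)
(Z(N) + o(1, 0))² = (49 + (3 + 1*0))² = (49 + (3 + 0))² = (49 + 3)² = 52² = 2704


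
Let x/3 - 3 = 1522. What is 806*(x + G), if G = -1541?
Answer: 2445404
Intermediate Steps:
x = 4575 (x = 9 + 3*1522 = 9 + 4566 = 4575)
806*(x + G) = 806*(4575 - 1541) = 806*3034 = 2445404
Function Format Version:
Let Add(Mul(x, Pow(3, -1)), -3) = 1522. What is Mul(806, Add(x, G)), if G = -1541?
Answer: 2445404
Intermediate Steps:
x = 4575 (x = Add(9, Mul(3, 1522)) = Add(9, 4566) = 4575)
Mul(806, Add(x, G)) = Mul(806, Add(4575, -1541)) = Mul(806, 3034) = 2445404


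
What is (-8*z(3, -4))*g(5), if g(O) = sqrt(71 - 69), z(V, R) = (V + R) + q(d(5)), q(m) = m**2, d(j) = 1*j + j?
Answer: -792*sqrt(2) ≈ -1120.1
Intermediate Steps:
d(j) = 2*j (d(j) = j + j = 2*j)
z(V, R) = 100 + R + V (z(V, R) = (V + R) + (2*5)**2 = (R + V) + 10**2 = (R + V) + 100 = 100 + R + V)
g(O) = sqrt(2)
(-8*z(3, -4))*g(5) = (-8*(100 - 4 + 3))*sqrt(2) = (-8*99)*sqrt(2) = -792*sqrt(2)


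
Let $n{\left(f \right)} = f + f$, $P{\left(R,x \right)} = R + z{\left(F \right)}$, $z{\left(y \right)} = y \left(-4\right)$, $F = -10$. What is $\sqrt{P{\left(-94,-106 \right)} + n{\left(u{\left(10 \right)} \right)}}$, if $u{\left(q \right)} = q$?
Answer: $i \sqrt{34} \approx 5.8309 i$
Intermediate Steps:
$z{\left(y \right)} = - 4 y$
$P{\left(R,x \right)} = 40 + R$ ($P{\left(R,x \right)} = R - -40 = R + 40 = 40 + R$)
$n{\left(f \right)} = 2 f$
$\sqrt{P{\left(-94,-106 \right)} + n{\left(u{\left(10 \right)} \right)}} = \sqrt{\left(40 - 94\right) + 2 \cdot 10} = \sqrt{-54 + 20} = \sqrt{-34} = i \sqrt{34}$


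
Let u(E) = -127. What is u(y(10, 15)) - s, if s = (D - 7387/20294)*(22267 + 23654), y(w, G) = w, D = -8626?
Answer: 8039085237613/20294 ≈ 3.9613e+8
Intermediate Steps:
s = -8039087814951/20294 (s = (-8626 - 7387/20294)*(22267 + 23654) = (-8626 - 7387*1/20294)*45921 = (-8626 - 7387/20294)*45921 = -175063431/20294*45921 = -8039087814951/20294 ≈ -3.9613e+8)
u(y(10, 15)) - s = -127 - 1*(-8039087814951/20294) = -127 + 8039087814951/20294 = 8039085237613/20294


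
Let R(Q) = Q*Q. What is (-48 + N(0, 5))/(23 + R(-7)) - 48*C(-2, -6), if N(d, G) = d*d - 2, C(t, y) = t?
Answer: 3431/36 ≈ 95.306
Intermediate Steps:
N(d, G) = -2 + d**2 (N(d, G) = d**2 - 2 = -2 + d**2)
R(Q) = Q**2
(-48 + N(0, 5))/(23 + R(-7)) - 48*C(-2, -6) = (-48 + (-2 + 0**2))/(23 + (-7)**2) - 48*(-2) = (-48 + (-2 + 0))/(23 + 49) + 96 = (-48 - 2)/72 + 96 = -50*1/72 + 96 = -25/36 + 96 = 3431/36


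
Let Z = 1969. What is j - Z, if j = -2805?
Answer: -4774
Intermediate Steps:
j - Z = -2805 - 1*1969 = -2805 - 1969 = -4774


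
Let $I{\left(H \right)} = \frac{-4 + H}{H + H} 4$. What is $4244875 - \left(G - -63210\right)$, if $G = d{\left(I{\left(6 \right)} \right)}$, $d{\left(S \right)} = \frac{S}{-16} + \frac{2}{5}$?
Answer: $\frac{501799757}{120} \approx 4.1817 \cdot 10^{6}$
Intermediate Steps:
$I{\left(H \right)} = \frac{2 \left(-4 + H\right)}{H}$ ($I{\left(H \right)} = \frac{-4 + H}{2 H} 4 = \frac{2 \left(-4 + H\right)}{H}$)
$d{\left(S \right)} = \frac{2}{5} - \frac{S}{16}$ ($d{\left(S \right)} = S \left(- \frac{1}{16}\right) + 2 \cdot \frac{1}{5} = - \frac{S}{16} + \frac{2}{5} = \frac{2}{5} - \frac{S}{16}$)
$G = \frac{43}{120}$ ($G = \frac{2}{5} - \frac{2 - \frac{8}{6}}{16} = \frac{2}{5} - \frac{2 - \frac{4}{3}}{16} = \frac{2}{5} - \frac{1}{24} = \frac{43}{120} \approx 0.35833$)
$4244875 - \left(G - -63210\right) = 4244875 - \left(\frac{43}{120} - -63210\right) = 4244875 - \left(\frac{43}{120} + 63210\right) = 4244875 - \frac{7585243}{120} = \frac{501799757}{120}$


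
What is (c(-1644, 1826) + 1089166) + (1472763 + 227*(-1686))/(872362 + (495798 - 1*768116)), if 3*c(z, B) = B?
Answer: 1961741520379/1800132 ≈ 1.0898e+6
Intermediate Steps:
c(z, B) = B/3
(c(-1644, 1826) + 1089166) + (1472763 + 227*(-1686))/(872362 + (495798 - 1*768116)) = ((1/3)*1826 + 1089166) + (1472763 + 227*(-1686))/(872362 + (495798 - 1*768116)) = (1826/3 + 1089166) + (1472763 - 382722)/(872362 + (495798 - 768116)) = 3269324/3 + 1090041/(872362 - 272318) = 3269324/3 + 1090041/600044 = 1961741520379/1800132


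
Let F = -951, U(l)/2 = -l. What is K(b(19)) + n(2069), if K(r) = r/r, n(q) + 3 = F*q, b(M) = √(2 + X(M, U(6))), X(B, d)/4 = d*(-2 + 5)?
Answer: -1967621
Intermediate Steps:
U(l) = -2*l (U(l) = 2*(-l) = -2*l)
X(B, d) = 12*d (X(B, d) = 4*(d*(-2 + 5)) = 4*(d*3) = 4*(3*d) = 12*d)
b(M) = I*√142 (b(M) = √(2 + 12*(-2*6)) = √(2 + 12*(-12)) = √(2 - 144) = √(-142) = I*√142)
n(q) = -3 - 951*q
K(r) = 1
K(b(19)) + n(2069) = 1 + (-3 - 951*2069) = 1 + (-3 - 1967619) = 1 - 1967622 = -1967621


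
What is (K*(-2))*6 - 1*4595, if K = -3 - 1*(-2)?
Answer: -4583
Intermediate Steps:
K = -1 (K = -3 + 2 = -1)
(K*(-2))*6 - 1*4595 = -1*(-2)*6 - 1*4595 = 2*6 - 4595 = 12 - 4595 = -4583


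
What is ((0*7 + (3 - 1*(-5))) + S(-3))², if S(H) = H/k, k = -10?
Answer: 6889/100 ≈ 68.890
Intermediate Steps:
S(H) = -H/10 (S(H) = H/(-10) = H*(-⅒) = -H/10)
((0*7 + (3 - 1*(-5))) + S(-3))² = ((0*7 + (3 - 1*(-5))) - ⅒*(-3))² = ((0 + (3 + 5)) + 3/10)² = ((0 + 8) + 3/10)² = (8 + 3/10)² = (83/10)² = 6889/100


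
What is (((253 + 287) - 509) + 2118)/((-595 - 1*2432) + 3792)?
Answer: 2149/765 ≈ 2.8092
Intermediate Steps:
(((253 + 287) - 509) + 2118)/((-595 - 1*2432) + 3792) = ((540 - 509) + 2118)/((-595 - 2432) + 3792) = (31 + 2118)/(-3027 + 3792) = 2149/765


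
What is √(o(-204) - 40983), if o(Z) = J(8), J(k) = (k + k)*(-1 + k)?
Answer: I*√40871 ≈ 202.17*I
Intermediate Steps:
J(k) = 2*k*(-1 + k) (J(k) = (2*k)*(-1 + k) = 2*k*(-1 + k))
o(Z) = 112 (o(Z) = 2*8*(-1 + 8) = 2*8*7 = 112)
√(o(-204) - 40983) = √(112 - 40983) = √(-40871) = I*√40871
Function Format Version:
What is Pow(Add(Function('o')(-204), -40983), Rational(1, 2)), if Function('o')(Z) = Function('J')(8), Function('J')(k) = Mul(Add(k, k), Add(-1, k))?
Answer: Mul(I, Pow(40871, Rational(1, 2))) ≈ Mul(202.17, I)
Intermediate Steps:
Function('J')(k) = Mul(2, k, Add(-1, k)) (Function('J')(k) = Mul(Mul(2, k), Add(-1, k)) = Mul(2, k, Add(-1, k)))
Function('o')(Z) = 112 (Function('o')(Z) = Mul(2, 8, Add(-1, 8)) = Mul(2, 8, 7) = 112)
Pow(Add(Function('o')(-204), -40983), Rational(1, 2)) = Pow(Add(112, -40983), Rational(1, 2)) = Pow(-40871, Rational(1, 2)) = Mul(I, Pow(40871, Rational(1, 2)))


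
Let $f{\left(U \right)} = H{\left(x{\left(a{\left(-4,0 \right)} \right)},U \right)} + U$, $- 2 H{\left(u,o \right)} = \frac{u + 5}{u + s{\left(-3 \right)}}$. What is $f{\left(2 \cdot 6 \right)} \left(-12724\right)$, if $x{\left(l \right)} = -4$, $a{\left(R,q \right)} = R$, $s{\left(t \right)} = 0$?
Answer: $- \frac{308557}{2} \approx -1.5428 \cdot 10^{5}$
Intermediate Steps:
$H{\left(u,o \right)} = - \frac{5 + u}{2 u}$ ($H{\left(u,o \right)} = - \frac{\left(u + 5\right) \frac{1}{u + 0}}{2} = - \frac{\left(5 + u\right) \frac{1}{u}}{2} = - \frac{\frac{1}{u} \left(5 + u\right)}{2} = - \frac{5 + u}{2 u}$)
$f{\left(U \right)} = \frac{1}{8} + U$ ($f{\left(U \right)} = \frac{-5 - -4}{2 \left(-4\right)} + U = \frac{1}{2} \left(- \frac{1}{4}\right) \left(-5 + 4\right) + U = \frac{1}{2} \left(- \frac{1}{4}\right) \left(-1\right) + U = \frac{1}{8} + U$)
$f{\left(2 \cdot 6 \right)} \left(-12724\right) = \left(\frac{1}{8} + 2 \cdot 6\right) \left(-12724\right) = \left(\frac{1}{8} + 12\right) \left(-12724\right) = \frac{97}{8} \left(-12724\right) = - \frac{308557}{2}$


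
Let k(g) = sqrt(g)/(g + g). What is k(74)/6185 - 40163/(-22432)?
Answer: 40163/22432 + sqrt(74)/915380 ≈ 1.7904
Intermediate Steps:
k(g) = 1/(2*sqrt(g)) (k(g) = sqrt(g)/((2*g)) = (1/(2*g))*sqrt(g) = 1/(2*sqrt(g)))
k(74)/6185 - 40163/(-22432) = (1/(2*sqrt(74)))/6185 - 40163/(-22432) = ((sqrt(74)/74)/2)*(1/6185) - 40163*(-1/22432) = (sqrt(74)/148)*(1/6185) + 40163/22432 = sqrt(74)/915380 + 40163/22432 = 40163/22432 + sqrt(74)/915380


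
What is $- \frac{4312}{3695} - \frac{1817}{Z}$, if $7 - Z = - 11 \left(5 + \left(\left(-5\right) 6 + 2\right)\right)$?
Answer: $\frac{5653063}{908970} \approx 6.2192$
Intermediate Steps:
$Z = -246$ ($Z = 7 - - 11 \left(5 + \left(\left(-5\right) 6 + 2\right)\right) = 7 - - 11 \left(5 + \left(-30 + 2\right)\right) = 7 - - 11 \left(5 - 28\right) = 7 - \left(-11\right) \left(-23\right) = 7 - 253 = -246$)
$- \frac{4312}{3695} - \frac{1817}{Z} = - \frac{4312}{3695} - \frac{1817}{-246} = \left(-4312\right) \frac{1}{3695} - - \frac{1817}{246} = - \frac{4312}{3695} + \frac{1817}{246} = \frac{5653063}{908970}$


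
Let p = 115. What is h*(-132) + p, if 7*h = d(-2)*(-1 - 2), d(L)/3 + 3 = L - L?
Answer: -2759/7 ≈ -394.14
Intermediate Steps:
d(L) = -9 (d(L) = -9 + 3*(L - L) = -9 + 3*0 = -9 + 0 = -9)
h = 27/7 (h = (-9*(-1 - 2))/7 = (-9*(-3))/7 = (⅐)*27 = 27/7 ≈ 3.8571)
h*(-132) + p = (27/7)*(-132) + 115 = -3564/7 + 115 = -2759/7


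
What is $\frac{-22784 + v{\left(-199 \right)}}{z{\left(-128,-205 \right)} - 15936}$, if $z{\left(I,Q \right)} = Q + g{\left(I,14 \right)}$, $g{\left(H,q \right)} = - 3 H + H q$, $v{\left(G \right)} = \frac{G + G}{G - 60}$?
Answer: $\frac{5900658}{4545191} \approx 1.2982$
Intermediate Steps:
$v{\left(G \right)} = \frac{2 G}{-60 + G}$
$z{\left(I,Q \right)} = Q + 11 I$ ($z{\left(I,Q \right)} = Q + I \left(-3 + 14\right) = Q + I 11 = Q + 11 I$)
$\frac{-22784 + v{\left(-199 \right)}}{z{\left(-128,-205 \right)} - 15936} = \frac{-22784 + 2 \left(-199\right) \frac{1}{-60 - 199}}{\left(-205 + 11 \left(-128\right)\right) - 15936} = \frac{-22784 + 2 \left(-199\right) \frac{1}{-259}}{\left(-205 - 1408\right) - 15936} = \frac{-22784 + 2 \left(-199\right) \left(- \frac{1}{259}\right)}{-1613 - 15936} = \frac{-22784 + \frac{398}{259}}{-17549} = \left(- \frac{5900658}{259}\right) \left(- \frac{1}{17549}\right) = \frac{5900658}{4545191}$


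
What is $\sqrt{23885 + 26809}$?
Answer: $\sqrt{50694} \approx 225.15$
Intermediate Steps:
$\sqrt{23885 + 26809} = \sqrt{50694}$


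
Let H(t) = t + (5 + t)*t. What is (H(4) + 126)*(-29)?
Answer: -4814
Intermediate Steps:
H(t) = t + t*(5 + t)
(H(4) + 126)*(-29) = (4*(6 + 4) + 126)*(-29) = (4*10 + 126)*(-29) = (40 + 126)*(-29) = 166*(-29) = -4814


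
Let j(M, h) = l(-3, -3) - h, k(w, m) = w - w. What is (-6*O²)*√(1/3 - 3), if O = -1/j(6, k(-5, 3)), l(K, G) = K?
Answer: -4*I*√6/9 ≈ -1.0887*I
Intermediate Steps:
k(w, m) = 0
j(M, h) = -3 - h
O = ⅓ (O = -1/(-3 - 1*0) = -1/(-3 + 0) = -1/(-3) = -1*(-⅓) = ⅓ ≈ 0.33333)
(-6*O²)*√(1/3 - 3) = (-6*(⅓)²)*√(1/3 - 3) = (-6*⅑)*√(⅓ - 3) = -4*I*√6/9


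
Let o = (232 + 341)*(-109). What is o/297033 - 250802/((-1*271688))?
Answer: 9587942175/13450050284 ≈ 0.71286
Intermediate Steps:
o = -62457 (o = 573*(-109) = -62457)
o/297033 - 250802/((-1*271688)) = -62457/297033 - 250802/((-1*271688)) = -62457*1/297033 - 250802/(-271688) = -20819/99011 - 250802*(-1/271688) = -20819/99011 + 125401/135844 = 9587942175/13450050284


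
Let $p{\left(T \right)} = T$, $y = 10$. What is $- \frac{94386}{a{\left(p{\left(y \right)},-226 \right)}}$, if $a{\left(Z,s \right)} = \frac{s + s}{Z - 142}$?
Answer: $- \frac{3114738}{113} \approx -27564.0$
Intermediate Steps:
$a{\left(Z,s \right)} = \frac{2 s}{-142 + Z}$
$- \frac{94386}{a{\left(p{\left(y \right)},-226 \right)}} = - \frac{94386}{2 \left(-226\right) \frac{1}{-142 + 10}} = - \frac{94386}{2 \left(-226\right) \frac{1}{-132}} = - \frac{94386}{2 \left(-226\right) \left(- \frac{1}{132}\right)} = - \frac{94386}{\frac{113}{33}} = \left(-94386\right) \frac{33}{113} = - \frac{3114738}{113}$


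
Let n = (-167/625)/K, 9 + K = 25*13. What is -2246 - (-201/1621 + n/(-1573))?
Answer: -1131005227408207/503592017500 ≈ -2245.9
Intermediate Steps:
K = 316 (K = -9 + 25*13 = -9 + 325 = 316)
n = -167/197500 (n = -167/625/316 = -167*1/625*(1/316) = -167/625*1/316 = -167/197500 ≈ -0.00084557)
-2246 - (-201/1621 + n/(-1573)) = -2246 - (-201/1621 - 167/197500/(-1573)) = -2246 - (-201*1/1621 - 167/197500*(-1/1573)) = -2246 - (-201/1621 + 167/310667500) = -2246 - 1*(-62443896793/503592017500) = -2246 + 62443896793/503592017500 = -1131005227408207/503592017500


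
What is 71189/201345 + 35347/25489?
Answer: 8931478136/5132082705 ≈ 1.7403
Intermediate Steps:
71189/201345 + 35347/25489 = 8931478136/5132082705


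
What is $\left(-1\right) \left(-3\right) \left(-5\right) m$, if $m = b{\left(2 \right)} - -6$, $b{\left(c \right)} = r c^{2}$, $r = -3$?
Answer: $90$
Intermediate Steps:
$b{\left(c \right)} = - 3 c^{2}$
$m = -6$ ($m = - 3 \cdot 2^{2} - -6 = \left(-3\right) 4 + 6 = -12 + 6 = -6$)
$\left(-1\right) \left(-3\right) \left(-5\right) m = \left(-1\right) \left(-3\right) \left(-5\right) \left(-6\right) = 3 \left(-5\right) \left(-6\right) = \left(-15\right) \left(-6\right) = 90$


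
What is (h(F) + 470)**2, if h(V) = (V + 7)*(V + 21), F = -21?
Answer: 220900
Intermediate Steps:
h(V) = (7 + V)*(21 + V)
(h(F) + 470)**2 = ((147 + (-21)**2 + 28*(-21)) + 470)**2 = ((147 + 441 - 588) + 470)**2 = (0 + 470)**2 = 470**2 = 220900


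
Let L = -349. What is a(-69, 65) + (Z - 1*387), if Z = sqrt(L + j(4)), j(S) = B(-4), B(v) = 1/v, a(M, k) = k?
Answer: -322 + I*sqrt(1397)/2 ≈ -322.0 + 18.688*I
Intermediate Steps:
j(S) = -1/4 (j(S) = 1/(-4) = -1/4)
Z = I*sqrt(1397)/2 (Z = sqrt(-349 - 1/4) = sqrt(-1397/4) = I*sqrt(1397)/2 ≈ 18.688*I)
a(-69, 65) + (Z - 1*387) = 65 + (I*sqrt(1397)/2 - 1*387) = 65 + (I*sqrt(1397)/2 - 387) = 65 + (-387 + I*sqrt(1397)/2) = -322 + I*sqrt(1397)/2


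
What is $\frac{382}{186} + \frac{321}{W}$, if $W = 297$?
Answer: $\frac{9620}{3069} \approx 3.1346$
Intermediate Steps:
$\frac{382}{186} + \frac{321}{W} = \frac{382}{186} + \frac{321}{297} = 382 \cdot \frac{1}{186} + 321 \cdot \frac{1}{297} = \frac{191}{93} + \frac{107}{99} = \frac{9620}{3069}$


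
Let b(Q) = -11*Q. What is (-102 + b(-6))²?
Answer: 1296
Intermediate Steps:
(-102 + b(-6))² = (-102 - 11*(-6))² = (-102 + 66)² = (-36)² = 1296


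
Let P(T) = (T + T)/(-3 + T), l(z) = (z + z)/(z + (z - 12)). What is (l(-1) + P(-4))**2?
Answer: 81/49 ≈ 1.6531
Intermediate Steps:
l(z) = 2*z/(-12 + 2*z) (l(z) = (2*z)/(z + (-12 + z)) = (2*z)/(-12 + 2*z) = 2*z/(-12 + 2*z))
P(T) = 2*T/(-3 + T) (P(T) = (2*T)/(-3 + T) = 2*T/(-3 + T))
(l(-1) + P(-4))**2 = (-1/(-6 - 1) + 2*(-4)/(-3 - 4))**2 = (-1/(-7) + 2*(-4)/(-7))**2 = (-1*(-1/7) + 2*(-4)*(-1/7))**2 = (1/7 + 8/7)**2 = (9/7)**2 = 81/49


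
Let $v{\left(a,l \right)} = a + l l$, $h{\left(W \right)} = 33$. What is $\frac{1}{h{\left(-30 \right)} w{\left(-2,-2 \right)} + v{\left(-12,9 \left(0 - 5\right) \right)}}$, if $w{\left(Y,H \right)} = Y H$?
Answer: $\frac{1}{2145} \approx 0.0004662$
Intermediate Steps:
$w{\left(Y,H \right)} = H Y$
$v{\left(a,l \right)} = a + l^{2}$
$\frac{1}{h{\left(-30 \right)} w{\left(-2,-2 \right)} + v{\left(-12,9 \left(0 - 5\right) \right)}} = \frac{1}{33 \left(\left(-2\right) \left(-2\right)\right) - \left(12 - \left(9 \left(0 - 5\right)\right)^{2}\right)} = \frac{1}{33 \cdot 4 - \left(12 - \left(9 \left(-5\right)\right)^{2}\right)} = \frac{1}{132 - \left(12 - \left(-45\right)^{2}\right)} = \frac{1}{132 + \left(-12 + 2025\right)} = \frac{1}{132 + 2013} = \frac{1}{2145}$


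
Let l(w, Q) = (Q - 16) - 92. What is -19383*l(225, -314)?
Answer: 8179626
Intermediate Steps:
l(w, Q) = -108 + Q (l(w, Q) = (-16 + Q) - 92 = -108 + Q)
-19383*l(225, -314) = -19383/(1/(-108 - 314)) = -19383/(1/(-422)) = -19383/(-1/422) = -19383*(-422) = 8179626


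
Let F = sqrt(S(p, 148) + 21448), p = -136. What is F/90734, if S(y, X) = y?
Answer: 12*sqrt(37)/45367 ≈ 0.0016089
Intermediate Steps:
F = 24*sqrt(37) (F = sqrt(-136 + 21448) = sqrt(21312) = 24*sqrt(37) ≈ 145.99)
F/90734 = (24*sqrt(37))/90734 = (24*sqrt(37))*(1/90734) = 12*sqrt(37)/45367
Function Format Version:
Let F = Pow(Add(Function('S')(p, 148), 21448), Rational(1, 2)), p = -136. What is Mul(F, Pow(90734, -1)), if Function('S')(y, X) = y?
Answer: Mul(Rational(12, 45367), Pow(37, Rational(1, 2))) ≈ 0.0016089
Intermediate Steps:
F = Mul(24, Pow(37, Rational(1, 2))) (F = Pow(Add(-136, 21448), Rational(1, 2)) = Pow(21312, Rational(1, 2)) = Mul(24, Pow(37, Rational(1, 2))) ≈ 145.99)
Mul(F, Pow(90734, -1)) = Mul(Mul(24, Pow(37, Rational(1, 2))), Pow(90734, -1)) = Mul(Mul(24, Pow(37, Rational(1, 2))), Rational(1, 90734)) = Mul(Rational(12, 45367), Pow(37, Rational(1, 2)))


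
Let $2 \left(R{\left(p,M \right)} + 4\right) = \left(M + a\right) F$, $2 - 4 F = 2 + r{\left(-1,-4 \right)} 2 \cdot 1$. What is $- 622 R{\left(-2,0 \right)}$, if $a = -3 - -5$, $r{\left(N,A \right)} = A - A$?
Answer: $2488$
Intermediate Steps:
$r{\left(N,A \right)} = 0$
$a = 2$ ($a = -3 + 5 = 2$)
$F = 0$ ($F = \frac{1}{2} - \frac{2 + 0 \cdot 2 \cdot 1}{4} = \frac{1}{2} - \frac{2 + 0 \cdot 1}{4} = \frac{1}{2} - \frac{2 + 0}{4} = \frac{1}{2} - \frac{1}{2} = 0$)
$R{\left(p,M \right)} = -4$ ($R{\left(p,M \right)} = -4 + \frac{\left(M + 2\right) 0}{2} = -4 + \frac{\left(2 + M\right) 0}{2} = -4 + \frac{1}{2} \cdot 0 = -4 + 0 = -4$)
$- 622 R{\left(-2,0 \right)} = \left(-622\right) \left(-4\right) = 2488$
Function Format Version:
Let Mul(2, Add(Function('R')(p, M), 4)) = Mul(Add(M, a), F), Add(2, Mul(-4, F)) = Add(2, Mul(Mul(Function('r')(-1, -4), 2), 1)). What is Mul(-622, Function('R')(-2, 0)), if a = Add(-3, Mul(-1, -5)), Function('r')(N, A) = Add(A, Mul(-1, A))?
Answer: 2488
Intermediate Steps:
Function('r')(N, A) = 0
a = 2 (a = Add(-3, 5) = 2)
F = 0 (F = Add(Rational(1, 2), Mul(Rational(-1, 4), Add(2, Mul(Mul(0, 2), 1)))) = Add(Rational(1, 2), Mul(Rational(-1, 4), Add(2, Mul(0, 1)))) = Add(Rational(1, 2), Mul(Rational(-1, 4), Add(2, 0))) = Add(Rational(1, 2), Mul(Rational(-1, 4), 2)) = Add(Rational(1, 2), Rational(-1, 2)) = 0)
Function('R')(p, M) = -4 (Function('R')(p, M) = Add(-4, Mul(Rational(1, 2), Mul(Add(M, 2), 0))) = Add(-4, Mul(Rational(1, 2), Mul(Add(2, M), 0))) = Add(-4, Mul(Rational(1, 2), 0)) = Add(-4, 0) = -4)
Mul(-622, Function('R')(-2, 0)) = Mul(-622, -4) = 2488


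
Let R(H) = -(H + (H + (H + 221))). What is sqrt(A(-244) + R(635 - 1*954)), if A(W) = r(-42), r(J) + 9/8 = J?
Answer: sqrt(11086)/4 ≈ 26.323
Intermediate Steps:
r(J) = -9/8 + J
A(W) = -345/8 (A(W) = -9/8 - 42 = -345/8)
R(H) = -221 - 3*H (R(H) = -(H + (H + (221 + H))) = -(H + (221 + 2*H)) = -(221 + 3*H) = -221 - 3*H)
sqrt(A(-244) + R(635 - 1*954)) = sqrt(-345/8 + (-221 - 3*(635 - 1*954))) = sqrt(-345/8 + (-221 - 3*(635 - 954))) = sqrt(-345/8 + (-221 - 3*(-319))) = sqrt(-345/8 + (-221 + 957)) = sqrt(-345/8 + 736) = sqrt(5543/8) = sqrt(11086)/4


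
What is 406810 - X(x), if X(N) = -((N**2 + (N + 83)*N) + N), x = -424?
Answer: 730746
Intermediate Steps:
X(N) = -N - N**2 - N*(83 + N) (X(N) = -((N**2 + (83 + N)*N) + N) = -((N**2 + N*(83 + N)) + N) = -(N + N**2 + N*(83 + N)) = -N - N**2 - N*(83 + N))
406810 - X(x) = 406810 - (-2)*(-424)*(42 - 424) = 406810 - (-2)*(-424)*(-382) = 406810 - 1*(-323936) = 406810 + 323936 = 730746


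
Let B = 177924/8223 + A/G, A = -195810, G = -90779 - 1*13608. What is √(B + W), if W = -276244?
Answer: I*√22613448192115952222114/286124767 ≈ 525.57*I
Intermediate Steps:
G = -104387 (G = -90779 - 13608 = -104387)
B = 6727699406/286124767 (B = 177924/8223 - 195810/(-104387) = 177924*(1/8223) - 195810*(-1/104387) = 59308/2741 + 195810/104387 = 6727699406/286124767 ≈ 23.513)
√(B + W) = √(6727699406/286124767 - 276244) = √(-79033522435742/286124767) = I*√22613448192115952222114/286124767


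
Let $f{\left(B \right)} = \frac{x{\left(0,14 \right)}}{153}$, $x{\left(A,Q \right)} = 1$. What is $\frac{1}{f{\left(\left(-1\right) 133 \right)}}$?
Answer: $153$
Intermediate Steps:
$f{\left(B \right)} = \frac{1}{153}$ ($f{\left(B \right)} = 1 \cdot \frac{1}{153} = \frac{1}{153}$)
$\frac{1}{f{\left(\left(-1\right) 133 \right)}} = \frac{1}{\frac{1}{153}} = 153$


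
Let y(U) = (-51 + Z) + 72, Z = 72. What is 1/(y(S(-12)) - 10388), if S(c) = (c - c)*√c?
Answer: -1/10295 ≈ -9.7134e-5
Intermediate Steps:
S(c) = 0 (S(c) = 0*√c = 0)
y(U) = 93 (y(U) = (-51 + 72) + 72 = 21 + 72 = 93)
1/(y(S(-12)) - 10388) = 1/(93 - 10388) = 1/(-10295) = -1/10295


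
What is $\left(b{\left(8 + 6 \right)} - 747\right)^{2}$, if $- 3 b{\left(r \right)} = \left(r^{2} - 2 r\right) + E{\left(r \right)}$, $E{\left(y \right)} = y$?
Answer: $\frac{5870929}{9} \approx 6.5233 \cdot 10^{5}$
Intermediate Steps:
$b{\left(r \right)} = - \frac{r^{2}}{3} + \frac{r}{3}$ ($b{\left(r \right)} = - \frac{\left(r^{2} - 2 r\right) + r}{3} = - \frac{r^{2} - r}{3} = - \frac{r^{2}}{3} + \frac{r}{3}$)
$\left(b{\left(8 + 6 \right)} - 747\right)^{2} = \left(\frac{\left(8 + 6\right) \left(1 - \left(8 + 6\right)\right)}{3} - 747\right)^{2} = \left(\frac{1}{3} \cdot 14 \left(1 - 14\right) - 747\right)^{2} = \left(\frac{1}{3} \cdot 14 \left(-13\right) - 747\right)^{2} = \left(- \frac{182}{3} - 747\right)^{2} = \left(- \frac{2423}{3}\right)^{2} = \frac{5870929}{9}$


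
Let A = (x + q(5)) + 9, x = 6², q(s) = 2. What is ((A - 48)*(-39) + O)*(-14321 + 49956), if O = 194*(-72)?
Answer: -496359915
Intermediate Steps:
x = 36
A = 47 (A = (36 + 2) + 9 = 38 + 9 = 47)
O = -13968
((A - 48)*(-39) + O)*(-14321 + 49956) = ((47 - 48)*(-39) - 13968)*(-14321 + 49956) = (-1*(-39) - 13968)*35635 = (39 - 13968)*35635 = -13929*35635 = -496359915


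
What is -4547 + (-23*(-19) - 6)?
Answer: -4116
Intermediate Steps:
-4547 + (-23*(-19) - 6) = -4547 + (437 - 6) = -4547 + 431 = -4116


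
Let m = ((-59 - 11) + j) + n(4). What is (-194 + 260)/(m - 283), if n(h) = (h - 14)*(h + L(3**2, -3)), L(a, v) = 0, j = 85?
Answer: -3/14 ≈ -0.21429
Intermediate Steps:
n(h) = h*(-14 + h) (n(h) = (h - 14)*(h + 0) = (-14 + h)*h = h*(-14 + h))
m = -25 (m = ((-59 - 11) + 85) + 4*(-14 + 4) = (-70 + 85) + 4*(-10) = 15 - 40 = -25)
(-194 + 260)/(m - 283) = (-194 + 260)/(-25 - 283) = 66/(-308) = 66*(-1/308) = -3/14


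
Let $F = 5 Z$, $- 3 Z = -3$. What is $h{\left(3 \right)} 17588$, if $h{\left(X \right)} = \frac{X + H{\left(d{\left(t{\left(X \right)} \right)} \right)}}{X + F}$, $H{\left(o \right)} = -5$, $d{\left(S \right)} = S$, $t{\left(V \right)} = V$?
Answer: $-4397$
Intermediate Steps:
$Z = 1$ ($Z = \left(- \frac{1}{3}\right) \left(-3\right) = 1$)
$F = 5$ ($F = 5 \cdot 1 = 5$)
$h{\left(X \right)} = \frac{-5 + X}{5 + X}$ ($h{\left(X \right)} = \frac{X - 5}{X + 5} = \frac{-5 + X}{5 + X}$)
$h{\left(3 \right)} 17588 = \frac{-5 + 3}{5 + 3} \cdot 17588 = \frac{1}{8} \left(-2\right) 17588 = \left(- \frac{1}{4}\right) 17588 = -4397$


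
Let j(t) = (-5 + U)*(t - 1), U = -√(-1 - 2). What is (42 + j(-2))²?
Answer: 3222 + 342*I*√3 ≈ 3222.0 + 592.36*I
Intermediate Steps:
U = -I*√3 (U = -√(-3) = -I*√3 ≈ -1.732*I)
j(t) = (-1 + t)*(-5 - I*√3) (j(t) = (-5 - I*√3)*(t - 1) = (-5 - I*√3)*(-1 + t) = (-1 + t)*(-5 - I*√3))
(42 + j(-2))² = (42 + (5 - 5*(-2) + I*√3 - 1*I*(-2)*√3))² = (42 + (5 + 10 + I*√3 + 2*I*√3))² = (42 + (15 + 3*I*√3))² = (57 + 3*I*√3)²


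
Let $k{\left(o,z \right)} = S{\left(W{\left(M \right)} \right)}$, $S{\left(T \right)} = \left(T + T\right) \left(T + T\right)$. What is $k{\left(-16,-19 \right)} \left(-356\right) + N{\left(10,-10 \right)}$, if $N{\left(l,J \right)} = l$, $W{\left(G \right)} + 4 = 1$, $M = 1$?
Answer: $-12806$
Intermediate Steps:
$W{\left(G \right)} = -3$ ($W{\left(G \right)} = -4 + 1 = -3$)
$S{\left(T \right)} = 4 T^{2}$ ($S{\left(T \right)} = 2 T 2 T = 4 T^{2}$)
$k{\left(o,z \right)} = 36$ ($k{\left(o,z \right)} = 4 \left(-3\right)^{2} = 4 \cdot 9 = 36$)
$k{\left(-16,-19 \right)} \left(-356\right) + N{\left(10,-10 \right)} = 36 \left(-356\right) + 10 = -12816 + 10 = -12806$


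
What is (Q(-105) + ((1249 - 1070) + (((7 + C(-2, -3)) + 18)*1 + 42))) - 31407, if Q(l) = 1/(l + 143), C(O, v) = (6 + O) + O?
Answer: -1184041/38 ≈ -31159.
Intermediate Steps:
C(O, v) = 6 + 2*O
Q(l) = 1/(143 + l)
(Q(-105) + ((1249 - 1070) + (((7 + C(-2, -3)) + 18)*1 + 42))) - 31407 = (1/(143 - 105) + ((1249 - 1070) + (((7 + (6 + 2*(-2))) + 18)*1 + 42))) - 31407 = (1/38 + (179 + (((7 + (6 - 4)) + 18)*1 + 42))) - 31407 = (1/38 + (179 + (((7 + 2) + 18)*1 + 42))) - 31407 = (1/38 + (179 + ((9 + 18)*1 + 42))) - 31407 = (1/38 + (179 + (27*1 + 42))) - 31407 = (1/38 + (179 + (27 + 42))) - 31407 = (1/38 + (179 + 69)) - 31407 = (1/38 + 248) - 31407 = 9425/38 - 31407 = -1184041/38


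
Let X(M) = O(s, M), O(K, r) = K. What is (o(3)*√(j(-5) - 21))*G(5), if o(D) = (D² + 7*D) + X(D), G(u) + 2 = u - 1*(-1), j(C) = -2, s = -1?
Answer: 116*I*√23 ≈ 556.32*I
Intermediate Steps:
X(M) = -1
G(u) = -1 + u (G(u) = -2 + (u - 1*(-1)) = -2 + (u + 1) = -2 + (1 + u) = -1 + u)
o(D) = -1 + D² + 7*D (o(D) = (D² + 7*D) - 1 = -1 + D² + 7*D)
(o(3)*√(j(-5) - 21))*G(5) = ((-1 + 3² + 7*3)*√(-2 - 21))*(-1 + 5) = ((-1 + 9 + 21)*√(-23))*4 = (29*(I*√23))*4 = (29*I*√23)*4 = 116*I*√23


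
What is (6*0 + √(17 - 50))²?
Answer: -33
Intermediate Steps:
(6*0 + √(17 - 50))² = (0 + √(-33))² = (0 + I*√33)² = (I*√33)² = -33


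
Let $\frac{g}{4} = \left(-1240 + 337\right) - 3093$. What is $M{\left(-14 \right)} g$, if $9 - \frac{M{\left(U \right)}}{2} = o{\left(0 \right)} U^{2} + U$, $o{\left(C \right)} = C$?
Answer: $-735264$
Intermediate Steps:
$M{\left(U \right)} = 18 - 2 U$ ($M{\left(U \right)} = 18 - 2 \left(0 U^{2} + U\right) = 18 - 2 \left(0 + U\right) = 18 - 2 U$)
$g = -15984$ ($g = 4 \left(\left(-1240 + 337\right) - 3093\right) = 4 \left(-903 - 3093\right) = 4 \left(-3996\right) = -15984$)
$M{\left(-14 \right)} g = \left(18 - -28\right) \left(-15984\right) = \left(18 + 28\right) \left(-15984\right) = 46 \left(-15984\right) = -735264$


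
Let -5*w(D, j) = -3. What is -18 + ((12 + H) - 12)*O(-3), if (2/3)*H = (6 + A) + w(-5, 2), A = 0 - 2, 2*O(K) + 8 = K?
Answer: -1119/20 ≈ -55.950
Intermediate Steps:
w(D, j) = ⅗ (w(D, j) = -⅕*(-3) = ⅗)
O(K) = -4 + K/2
A = -2
H = 69/10 (H = 3*((6 - 2) + ⅗)/2 = 3*(4 + ⅗)/2 = (3/2)*(23/5) = 69/10 ≈ 6.9000)
-18 + ((12 + H) - 12)*O(-3) = -18 + ((12 + 69/10) - 12)*(-4 + (½)*(-3)) = -18 + (189/10 - 12)*(-4 - 3/2) = -18 + (69/10)*(-11/2) = -18 - 759/20 = -1119/20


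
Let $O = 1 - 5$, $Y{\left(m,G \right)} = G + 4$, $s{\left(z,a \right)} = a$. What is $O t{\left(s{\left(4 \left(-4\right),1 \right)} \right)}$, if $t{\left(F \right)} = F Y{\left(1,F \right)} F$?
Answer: $-20$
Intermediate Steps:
$Y{\left(m,G \right)} = 4 + G$
$t{\left(F \right)} = F^{2} \left(4 + F\right)$ ($t{\left(F \right)} = F \left(4 + F\right) F = F^{2} \left(4 + F\right)$)
$O = -4$ ($O = 1 - 5 = -4$)
$O t{\left(s{\left(4 \left(-4\right),1 \right)} \right)} = - 4 \cdot 1^{2} \left(4 + 1\right) = - 4 \cdot 1 \cdot 5 = \left(-4\right) 5 = -20$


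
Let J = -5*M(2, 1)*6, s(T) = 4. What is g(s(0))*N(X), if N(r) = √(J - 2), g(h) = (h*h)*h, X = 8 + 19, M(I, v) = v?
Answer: 256*I*√2 ≈ 362.04*I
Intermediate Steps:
X = 27
J = -30 (J = -5*1*6 = -5*6 = -30)
g(h) = h³ (g(h) = h²*h = h³)
N(r) = 4*I*√2 (N(r) = √(-30 - 2) = √(-32) = 4*I*√2)
g(s(0))*N(X) = 4³*(4*I*√2) = 64*(4*I*√2) = 256*I*√2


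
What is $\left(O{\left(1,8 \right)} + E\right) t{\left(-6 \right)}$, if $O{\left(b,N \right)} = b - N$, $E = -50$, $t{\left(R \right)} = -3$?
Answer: $171$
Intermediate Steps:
$\left(O{\left(1,8 \right)} + E\right) t{\left(-6 \right)} = \left(\left(1 - 8\right) - 50\right) \left(-3\right) = \left(-7 - 50\right) \left(-3\right) = \left(-57\right) \left(-3\right) = 171$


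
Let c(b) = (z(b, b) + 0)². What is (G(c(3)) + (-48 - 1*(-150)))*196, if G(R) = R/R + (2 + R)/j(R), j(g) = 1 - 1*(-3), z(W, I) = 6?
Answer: 22050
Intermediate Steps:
c(b) = 36 (c(b) = (6 + 0)² = 6² = 36)
j(g) = 4 (j(g) = 1 + 3 = 4)
G(R) = 3/2 + R/4 (G(R) = R/R + (2 + R)/4 = 1 + (2 + R)*(¼) = 1 + (½ + R/4) = 3/2 + R/4)
(G(c(3)) + (-48 - 1*(-150)))*196 = ((3/2 + (¼)*36) + (-48 - 1*(-150)))*196 = ((3/2 + 9) + (-48 + 150))*196 = (21/2 + 102)*196 = (225/2)*196 = 22050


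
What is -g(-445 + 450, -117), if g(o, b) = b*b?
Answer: -13689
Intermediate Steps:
g(o, b) = b²
-g(-445 + 450, -117) = -1*(-117)² = -1*13689 = -13689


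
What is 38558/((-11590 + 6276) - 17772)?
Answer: -19279/11543 ≈ -1.6702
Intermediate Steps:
38558/((-11590 + 6276) - 17772) = 38558/(-5314 - 17772) = 38558/(-23086) = 38558*(-1/23086) = -19279/11543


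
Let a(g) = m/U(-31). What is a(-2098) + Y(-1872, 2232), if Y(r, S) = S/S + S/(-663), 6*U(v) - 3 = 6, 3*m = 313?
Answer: 133639/1989 ≈ 67.189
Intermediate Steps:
m = 313/3 (m = (1/3)*313 = 313/3 ≈ 104.33)
U(v) = 3/2 (U(v) = 1/2 + (1/6)*6 = 1/2 + 1 = 3/2)
Y(r, S) = 1 - S/663 (Y(r, S) = 1 + S*(-1/663) = 1 - S/663)
a(g) = 626/9 (a(g) = 313/(3*(3/2)) = (313/3)*(2/3) = 626/9)
a(-2098) + Y(-1872, 2232) = 626/9 + (1 - 1/663*2232) = 626/9 + (1 - 744/221) = 626/9 - 523/221 = 133639/1989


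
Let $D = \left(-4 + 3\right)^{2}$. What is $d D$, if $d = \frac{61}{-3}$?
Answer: $- \frac{61}{3} \approx -20.333$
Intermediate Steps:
$D = 1$ ($D = \left(-1\right)^{2} = 1$)
$d = - \frac{61}{3}$ ($d = 61 \left(- \frac{1}{3}\right) = - \frac{61}{3} \approx -20.333$)
$d D = \left(- \frac{61}{3}\right) 1 = - \frac{61}{3}$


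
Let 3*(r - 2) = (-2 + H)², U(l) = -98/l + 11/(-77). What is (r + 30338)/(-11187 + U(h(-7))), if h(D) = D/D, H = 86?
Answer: -57211/19749 ≈ -2.8969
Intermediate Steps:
h(D) = 1
U(l) = -⅐ - 98/l (U(l) = -98/l + 11*(-1/77) = -98/l - ⅐ = -⅐ - 98/l)
r = 2354 (r = 2 + (-2 + 86)²/3 = 2 + (⅓)*84² = 2 + (⅓)*7056 = 2 + 2352 = 2354)
(r + 30338)/(-11187 + U(h(-7))) = (2354 + 30338)/(-11187 + (⅐)*(-686 - 1*1)/1) = 32692/(-11187 + (⅐)*1*(-686 - 1)) = 32692/(-11187 + (⅐)*1*(-687)) = 32692/(-11187 - 687/7) = 32692/(-78996/7) = 32692*(-7/78996) = -57211/19749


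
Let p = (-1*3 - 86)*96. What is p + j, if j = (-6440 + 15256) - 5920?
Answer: -5648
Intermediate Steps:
p = -8544 (p = (-3 - 86)*96 = -89*96 = -8544)
j = 2896 (j = 8816 - 5920 = 2896)
p + j = -8544 + 2896 = -5648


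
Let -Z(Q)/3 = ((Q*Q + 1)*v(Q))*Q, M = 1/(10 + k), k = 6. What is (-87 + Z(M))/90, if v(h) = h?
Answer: -1900801/1966080 ≈ -0.96680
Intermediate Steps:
M = 1/16 (M = 1/(10 + 6) = 1/16 ≈ 0.062500)
Z(Q) = -3*Q²*(1 + Q²) (Z(Q) = -3*(Q*Q + 1)*Q*Q = -3*(Q² + 1)*Q*Q = -3*(1 + Q²)*Q*Q = -3*Q*(1 + Q²)*Q = -3*Q²*(1 + Q²))
(-87 + Z(M))/90 = (-87 + 3*(1/16)²*(-1 - (1/16)²))/90 = (-87 + 3*(1/256)*(-1 - 1*1/256))/90 = (-87 + 3*(1/256)*(-1 - 1/256))/90 = (-87 + 3*(1/256)*(-257/256))/90 = (-87 - 771/65536)/90 = (1/90)*(-5702403/65536) = -1900801/1966080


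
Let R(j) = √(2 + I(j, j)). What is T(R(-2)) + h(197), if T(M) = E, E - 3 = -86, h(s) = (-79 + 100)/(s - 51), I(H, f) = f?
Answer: -12097/146 ≈ -82.856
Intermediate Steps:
h(s) = 21/(-51 + s)
R(j) = √(2 + j)
E = -83 (E = 3 - 86 = -83)
T(M) = -83
T(R(-2)) + h(197) = -83 + 21/(-51 + 197) = -83 + 21/146 = -12097/146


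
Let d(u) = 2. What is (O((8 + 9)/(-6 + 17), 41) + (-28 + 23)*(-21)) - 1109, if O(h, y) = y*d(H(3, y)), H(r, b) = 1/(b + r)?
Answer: -922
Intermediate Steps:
O(h, y) = 2*y (O(h, y) = y*2 = 2*y)
(O((8 + 9)/(-6 + 17), 41) + (-28 + 23)*(-21)) - 1109 = (2*41 + (-28 + 23)*(-21)) - 1109 = (82 - 5*(-21)) - 1109 = (82 + 105) - 1109 = 187 - 1109 = -922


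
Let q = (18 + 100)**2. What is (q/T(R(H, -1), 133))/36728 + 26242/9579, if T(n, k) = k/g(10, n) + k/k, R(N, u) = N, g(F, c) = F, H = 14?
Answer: 17394936641/6288738027 ≈ 2.7660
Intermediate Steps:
T(n, k) = 1 + k/10 (T(n, k) = k/10 + k/k = k*(1/10) + 1 = k/10 + 1 = 1 + k/10)
q = 13924 (q = 118**2 = 13924)
(q/T(R(H, -1), 133))/36728 + 26242/9579 = (13924/(1 + (1/10)*133))/36728 + 26242/9579 = (13924/(1 + 133/10))*(1/36728) + 26242*(1/9579) = (13924/(143/10))*(1/36728) + 26242/9579 = (13924*(10/143))*(1/36728) + 26242/9579 = (139240/143)*(1/36728) + 26242/9579 = 17405/656513 + 26242/9579 = 17394936641/6288738027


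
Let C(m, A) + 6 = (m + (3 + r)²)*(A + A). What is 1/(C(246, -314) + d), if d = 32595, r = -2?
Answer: -1/122527 ≈ -8.1615e-6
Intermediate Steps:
C(m, A) = -6 + 2*A*(1 + m) (C(m, A) = -6 + (m + (3 - 2)²)*(A + A) = -6 + (m + 1²)*(2*A) = -6 + (m + 1)*(2*A) = -6 + (1 + m)*(2*A) = -6 + 2*A*(1 + m))
1/(C(246, -314) + d) = 1/((-6 + 2*(-314) + 2*(-314)*246) + 32595) = 1/((-6 - 628 - 154488) + 32595) = 1/(-155122 + 32595) = 1/(-122527) = -1/122527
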